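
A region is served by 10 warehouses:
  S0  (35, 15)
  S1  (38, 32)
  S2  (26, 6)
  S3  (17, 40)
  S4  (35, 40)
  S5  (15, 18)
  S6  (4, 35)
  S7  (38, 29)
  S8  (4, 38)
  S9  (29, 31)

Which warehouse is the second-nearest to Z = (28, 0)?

S0

Squared Euclidean distances:
|ZS0|² = 49 + 225 = 274
|ZS1|² = 100 + 1024 = 1124
|ZS2|² = 4 + 36 = 40
|ZS3|² = 121 + 1600 = 1721
|ZS4|² = 49 + 1600 = 1649
|ZS5|² = 169 + 324 = 493
|ZS6|² = 576 + 1225 = 1801
|ZS7|² = 100 + 841 = 941
|ZS8|² = 576 + 1444 = 2020
|ZS9|² = 1 + 961 = 962
Sorted ascending: S2, S0, S5, … — the second-nearest is S0.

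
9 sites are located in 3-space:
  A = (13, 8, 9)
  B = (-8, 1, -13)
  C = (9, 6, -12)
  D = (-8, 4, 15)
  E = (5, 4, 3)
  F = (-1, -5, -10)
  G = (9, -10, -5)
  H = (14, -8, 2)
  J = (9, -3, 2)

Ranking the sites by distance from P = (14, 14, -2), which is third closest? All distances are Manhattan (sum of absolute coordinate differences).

E

d(P,A) = |14−13| + |14−8| + |-2−9| = 1 + 6 + 11 = 18
d(P,B) = |14−(-8)| + |14−1| + |-2−(-13)| = 22 + 13 + 11 = 46
d(P,C) = |14−9| + |14−6| + |-2−(-12)| = 5 + 8 + 10 = 23
d(P,D) = |14−(-8)| + |14−4| + |-2−15| = 22 + 10 + 17 = 49
d(P,E) = |14−5| + |14−4| + |-2−3| = 9 + 10 + 5 = 24
d(P,F) = |14−(-1)| + |14−(-5)| + |-2−(-10)| = 15 + 19 + 8 = 42
d(P,G) = |14−9| + |14−(-10)| + |-2−(-5)| = 5 + 24 + 3 = 32
d(P,H) = |14−14| + |14−(-8)| + |-2−2| = 0 + 22 + 4 = 26
d(P,J) = |14−9| + |14−(-3)| + |-2−2| = 5 + 17 + 4 = 26
Sorted ascending: A, C, E, H, … — the third-nearest is E.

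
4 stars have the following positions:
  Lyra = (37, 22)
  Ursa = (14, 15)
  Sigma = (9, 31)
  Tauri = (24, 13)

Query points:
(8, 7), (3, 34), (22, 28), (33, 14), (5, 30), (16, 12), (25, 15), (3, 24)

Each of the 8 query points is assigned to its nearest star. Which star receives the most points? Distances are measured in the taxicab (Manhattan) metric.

Sigma

(8, 7) — d to each: Lyra:44, Ursa:14, Sigma:25, Tauri:22 → nearest is Ursa
(3, 34) — d to each: Lyra:46, Ursa:30, Sigma:9, Tauri:42 → nearest is Sigma
(22, 28) — d to each: Lyra:21, Ursa:21, Sigma:16, Tauri:17 → nearest is Sigma
(33, 14) — d to each: Lyra:12, Ursa:20, Sigma:41, Tauri:10 → nearest is Tauri
(5, 30) — d to each: Lyra:40, Ursa:24, Sigma:5, Tauri:36 → nearest is Sigma
(16, 12) — d to each: Lyra:31, Ursa:5, Sigma:26, Tauri:9 → nearest is Ursa
(25, 15) — d to each: Lyra:19, Ursa:11, Sigma:32, Tauri:3 → nearest is Tauri
(3, 24) — d to each: Lyra:36, Ursa:20, Sigma:13, Tauri:32 → nearest is Sigma
Tally — Ursa:2, Sigma:4, Tauri:2. Sigma captures the most (4).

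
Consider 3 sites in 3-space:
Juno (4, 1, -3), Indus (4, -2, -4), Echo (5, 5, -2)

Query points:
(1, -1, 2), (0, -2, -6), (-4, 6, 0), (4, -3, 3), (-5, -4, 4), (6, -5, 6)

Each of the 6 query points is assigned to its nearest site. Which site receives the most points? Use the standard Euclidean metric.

Indus

(1, -1, 2) — d² to each: Juno:38, Indus:46, Echo:68 → nearest is Juno
(0, -2, -6) — d² to each: Juno:34, Indus:20, Echo:90 → nearest is Indus
(-4, 6, 0) — d² to each: Juno:98, Indus:144, Echo:86 → nearest is Echo
(4, -3, 3) — d² to each: Juno:52, Indus:50, Echo:90 → nearest is Indus
(-5, -4, 4) — d² to each: Juno:155, Indus:149, Echo:217 → nearest is Indus
(6, -5, 6) — d² to each: Juno:121, Indus:113, Echo:165 → nearest is Indus
Tally — Juno:1, Indus:4, Echo:1. Indus captures the most (4).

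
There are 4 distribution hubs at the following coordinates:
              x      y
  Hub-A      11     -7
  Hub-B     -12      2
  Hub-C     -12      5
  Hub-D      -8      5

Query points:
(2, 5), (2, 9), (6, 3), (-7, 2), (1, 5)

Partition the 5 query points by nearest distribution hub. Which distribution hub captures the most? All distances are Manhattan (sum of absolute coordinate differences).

Hub-D

(2, 5) — d to each: Hub-A:21, Hub-B:17, Hub-C:14, Hub-D:10 → nearest is Hub-D
(2, 9) — d to each: Hub-A:25, Hub-B:21, Hub-C:18, Hub-D:14 → nearest is Hub-D
(6, 3) — d to each: Hub-A:15, Hub-B:19, Hub-C:20, Hub-D:16 → nearest is Hub-A
(-7, 2) — d to each: Hub-A:27, Hub-B:5, Hub-C:8, Hub-D:4 → nearest is Hub-D
(1, 5) — d to each: Hub-A:22, Hub-B:16, Hub-C:13, Hub-D:9 → nearest is Hub-D
Tally — Hub-A:1, Hub-D:4. Hub-D captures the most (4).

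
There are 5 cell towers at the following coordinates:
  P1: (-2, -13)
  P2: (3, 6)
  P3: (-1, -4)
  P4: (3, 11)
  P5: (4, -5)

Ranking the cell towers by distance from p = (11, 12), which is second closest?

P2

Compare squared distances (the ordering matches that of the actual distances):
|pP1|² = (11−(-2))² + (12−(-13))² = 169 + 625 = 794
|pP2|² = (11−3)² + (12−6)² = 64 + 36 = 100
|pP3|² = (11−(-1))² + (12−(-4))² = 144 + 256 = 400
|pP4|² = (11−3)² + (12−11)² = 64 + 1 = 65
|pP5|² = (11−4)² + (12−(-5))² = 49 + 289 = 338
Sorted ascending: P4, P2, P5, … — the second-nearest is P2.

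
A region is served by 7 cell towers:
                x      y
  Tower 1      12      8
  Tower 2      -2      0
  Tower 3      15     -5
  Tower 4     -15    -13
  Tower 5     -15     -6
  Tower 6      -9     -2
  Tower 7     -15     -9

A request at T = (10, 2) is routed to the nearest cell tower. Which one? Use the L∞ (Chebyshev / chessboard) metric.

Tower 1

d(T, Tower 1) = max(2, 6) = 6
d(T, Tower 2) = max(12, 2) = 12
d(T, Tower 3) = max(5, 7) = 7
d(T, Tower 4) = max(25, 15) = 25
d(T, Tower 5) = max(25, 8) = 25
d(T, Tower 6) = max(19, 4) = 19
d(T, Tower 7) = max(25, 11) = 25
Minimum is at Tower 1.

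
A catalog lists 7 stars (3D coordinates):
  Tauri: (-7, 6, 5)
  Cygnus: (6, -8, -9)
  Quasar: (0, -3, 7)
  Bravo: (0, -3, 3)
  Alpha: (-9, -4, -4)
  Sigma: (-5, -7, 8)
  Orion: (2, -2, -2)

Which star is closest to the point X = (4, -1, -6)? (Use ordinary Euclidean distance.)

Compare squared distances (the ordering matches that of the actual distances):
d²(X, Tauri) = (4−(-7))² + (-1−6)² + (-6−5)² = 121 + 49 + 121 = 291
d²(X, Cygnus) = (4−6)² + (-1−(-8))² + (-6−(-9))² = 4 + 49 + 9 = 62
d²(X, Quasar) = (4−0)² + (-1−(-3))² + (-6−7)² = 16 + 4 + 169 = 189
d²(X, Bravo) = (4−0)² + (-1−(-3))² + (-6−3)² = 16 + 4 + 81 = 101
d²(X, Alpha) = (4−(-9))² + (-1−(-4))² + (-6−(-4))² = 169 + 9 + 4 = 182
d²(X, Sigma) = (4−(-5))² + (-1−(-7))² + (-6−8)² = 81 + 36 + 196 = 313
d²(X, Orion) = (4−2)² + (-1−(-2))² + (-6−(-2))² = 4 + 1 + 16 = 21
Orion is nearest.

Orion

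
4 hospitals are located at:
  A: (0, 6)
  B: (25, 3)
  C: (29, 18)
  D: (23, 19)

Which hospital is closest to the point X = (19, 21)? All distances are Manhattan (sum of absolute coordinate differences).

D

d(X,A) = 19 + 15 = 34
d(X,B) = 6 + 18 = 24
d(X,C) = 10 + 3 = 13
d(X,D) = 4 + 2 = 6
Minimum is at D.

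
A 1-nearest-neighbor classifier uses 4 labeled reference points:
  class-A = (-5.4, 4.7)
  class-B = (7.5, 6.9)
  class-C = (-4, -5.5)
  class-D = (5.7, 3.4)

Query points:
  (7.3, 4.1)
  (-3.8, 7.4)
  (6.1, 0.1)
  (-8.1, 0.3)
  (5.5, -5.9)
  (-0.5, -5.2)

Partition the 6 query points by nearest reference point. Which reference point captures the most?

(7.3, 4.1) — d² to each: class-A:161.65, class-B:7.88, class-C:219.85, class-D:3.05 → nearest is class-D
(-3.8, 7.4) — d² to each: class-A:9.85, class-B:127.94, class-C:166.45, class-D:106.25 → nearest is class-A
(6.1, 0.1) — d² to each: class-A:153.41, class-B:48.2, class-C:133.37, class-D:11.05 → nearest is class-D
(-8.1, 0.3) — d² to each: class-A:26.65, class-B:286.92, class-C:50.45, class-D:200.05 → nearest is class-A
(5.5, -5.9) — d² to each: class-A:231.17, class-B:167.84, class-C:90.41, class-D:86.53 → nearest is class-D
(-0.5, -5.2) — d² to each: class-A:122.02, class-B:210.41, class-C:12.34, class-D:112.4 → nearest is class-C
Tally — class-A:2, class-C:1, class-D:3. class-D captures the most (3).

class-D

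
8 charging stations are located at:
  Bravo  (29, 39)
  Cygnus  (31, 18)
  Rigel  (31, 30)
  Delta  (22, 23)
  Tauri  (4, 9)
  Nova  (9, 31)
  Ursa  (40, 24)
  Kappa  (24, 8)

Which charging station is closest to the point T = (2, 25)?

Nova

Squared Euclidean distances:
d²(T, Bravo) = 729 + 196 = 925
d²(T, Cygnus) = 841 + 49 = 890
d²(T, Rigel) = 841 + 25 = 866
d²(T, Delta) = 400 + 4 = 404
d²(T, Tauri) = 4 + 256 = 260
d²(T, Nova) = 49 + 36 = 85
d²(T, Ursa) = 1444 + 1 = 1445
d²(T, Kappa) = 484 + 289 = 773
Minimum is at Nova.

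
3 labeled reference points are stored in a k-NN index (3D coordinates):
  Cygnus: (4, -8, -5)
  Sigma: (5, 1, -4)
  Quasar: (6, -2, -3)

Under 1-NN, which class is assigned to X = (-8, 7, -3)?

Sigma

Squared Euclidean distances:
d²(X, Cygnus) = (-8−4)² + (7−(-8))² + (-3−(-5))² = 144 + 225 + 4 = 373
d²(X, Sigma) = (-8−5)² + (7−1)² + (-3−(-4))² = 169 + 36 + 1 = 206
d²(X, Quasar) = (-8−6)² + (7−(-2))² + (-3−(-3))² = 196 + 81 + 0 = 277
Minimum is at Sigma.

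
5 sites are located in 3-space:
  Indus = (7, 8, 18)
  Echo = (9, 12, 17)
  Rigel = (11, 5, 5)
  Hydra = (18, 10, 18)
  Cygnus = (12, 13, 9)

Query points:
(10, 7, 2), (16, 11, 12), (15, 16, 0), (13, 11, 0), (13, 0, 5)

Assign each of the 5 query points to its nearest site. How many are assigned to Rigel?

3

(10, 7, 2) — d² to each: Indus:266, Echo:251, Rigel:14, Hydra:329, Cygnus:89 → nearest is Rigel
(16, 11, 12) — d² to each: Indus:126, Echo:75, Rigel:110, Hydra:41, Cygnus:29 → nearest is Cygnus
(15, 16, 0) — d² to each: Indus:452, Echo:341, Rigel:162, Hydra:369, Cygnus:99 → nearest is Cygnus
(13, 11, 0) — d² to each: Indus:369, Echo:306, Rigel:65, Hydra:350, Cygnus:86 → nearest is Rigel
(13, 0, 5) — d² to each: Indus:269, Echo:304, Rigel:29, Hydra:294, Cygnus:186 → nearest is Rigel
3 of the 5 points have Rigel as nearest.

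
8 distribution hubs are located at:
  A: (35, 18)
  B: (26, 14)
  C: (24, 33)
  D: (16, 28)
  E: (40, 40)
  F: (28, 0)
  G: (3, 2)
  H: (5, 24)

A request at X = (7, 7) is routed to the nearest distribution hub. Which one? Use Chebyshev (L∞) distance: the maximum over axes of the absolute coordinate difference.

d(X,A) = max(28, 11) = 28
d(X,B) = max(19, 7) = 19
d(X,C) = max(17, 26) = 26
d(X,D) = max(9, 21) = 21
d(X,E) = max(33, 33) = 33
d(X,F) = max(21, 7) = 21
d(X,G) = max(4, 5) = 5
d(X,H) = max(2, 17) = 17
Minimum is at G.

G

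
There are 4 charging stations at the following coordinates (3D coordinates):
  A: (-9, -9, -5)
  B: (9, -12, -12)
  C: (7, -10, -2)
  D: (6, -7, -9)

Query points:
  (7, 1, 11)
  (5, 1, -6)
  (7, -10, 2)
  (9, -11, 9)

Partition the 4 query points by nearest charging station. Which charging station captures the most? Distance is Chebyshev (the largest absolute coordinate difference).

C

(7, 1, 11) — d to each: A:16, B:23, C:13, D:20 → nearest is C
(5, 1, -6) — d to each: A:14, B:13, C:11, D:8 → nearest is D
(7, -10, 2) — d to each: A:16, B:14, C:4, D:11 → nearest is C
(9, -11, 9) — d to each: A:18, B:21, C:11, D:18 → nearest is C
Tally — C:3, D:1. C captures the most (3).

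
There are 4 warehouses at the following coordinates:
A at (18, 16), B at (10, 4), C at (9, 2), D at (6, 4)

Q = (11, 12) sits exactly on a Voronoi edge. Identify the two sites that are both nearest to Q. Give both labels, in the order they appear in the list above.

Squared distances from Q to each site:
|QA|² = (11−18)² + (12−16)² = 49 + 16 = 65
|QB|² = (11−10)² + (12−4)² = 1 + 64 = 65
|QC|² = (11−9)² + (12−2)² = 4 + 100 = 104
|QD|² = (11−6)² + (12−4)² = 25 + 64 = 89
Q is equidistant from A and B (both at squared distance 65), and every other site is strictly farther — so Q lies on the A–B Voronoi edge.

A and B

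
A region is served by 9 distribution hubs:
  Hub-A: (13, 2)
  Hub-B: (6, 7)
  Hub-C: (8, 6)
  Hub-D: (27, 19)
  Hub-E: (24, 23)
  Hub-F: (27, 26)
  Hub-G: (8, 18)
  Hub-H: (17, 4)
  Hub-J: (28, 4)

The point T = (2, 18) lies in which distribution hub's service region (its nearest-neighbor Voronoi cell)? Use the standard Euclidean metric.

Hub-G

Since √ is increasing, it suffices to compare squared distances:
d²(T, Hub-A) = 121 + 256 = 377
d²(T, Hub-B) = 16 + 121 = 137
d²(T, Hub-C) = 36 + 144 = 180
d²(T, Hub-D) = 625 + 1 = 626
d²(T, Hub-E) = 484 + 25 = 509
d²(T, Hub-F) = 625 + 64 = 689
d²(T, Hub-G) = 36 + 0 = 36
d²(T, Hub-H) = 225 + 196 = 421
d²(T, Hub-J) = 676 + 196 = 872
Minimum is at Hub-G.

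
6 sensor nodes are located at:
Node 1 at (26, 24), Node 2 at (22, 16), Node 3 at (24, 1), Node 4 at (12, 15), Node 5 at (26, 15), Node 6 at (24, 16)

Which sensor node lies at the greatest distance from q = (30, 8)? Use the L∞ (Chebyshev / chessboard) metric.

d(q, Node 1) = max(4, 16) = 16
d(q, Node 2) = max(8, 8) = 8
d(q, Node 3) = max(6, 7) = 7
d(q, Node 4) = max(18, 7) = 18
d(q, Node 5) = max(4, 7) = 7
d(q, Node 6) = max(6, 8) = 8
The largest is to Node 4.

Node 4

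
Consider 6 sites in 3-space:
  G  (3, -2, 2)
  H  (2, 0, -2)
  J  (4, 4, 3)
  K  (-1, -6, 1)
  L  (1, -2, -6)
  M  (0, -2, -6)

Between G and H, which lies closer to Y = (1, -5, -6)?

Compare squared distances:
|YG|² = (1−3)² + (-5−(-2))² + (-6−2)² = 4 + 9 + 64 = 77
|YH|² = (1−2)² + (-5−0)² + (-6−(-2))² = 1 + 25 + 16 = 42
77 > 42, so H is closer.

H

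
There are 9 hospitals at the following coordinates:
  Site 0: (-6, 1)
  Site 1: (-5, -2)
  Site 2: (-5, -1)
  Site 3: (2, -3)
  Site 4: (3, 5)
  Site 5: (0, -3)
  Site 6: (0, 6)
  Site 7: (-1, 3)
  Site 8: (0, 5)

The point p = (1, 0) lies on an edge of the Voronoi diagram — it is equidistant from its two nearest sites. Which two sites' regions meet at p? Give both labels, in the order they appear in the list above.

Site 3 and Site 5

Squared distances from p to each site:
d²(p, Site 0) = (1−(-6))² + (0−1)² = 49 + 1 = 50
d²(p, Site 1) = (1−(-5))² + (0−(-2))² = 36 + 4 = 40
d²(p, Site 2) = (1−(-5))² + (0−(-1))² = 36 + 1 = 37
d²(p, Site 3) = (1−2)² + (0−(-3))² = 1 + 9 = 10
d²(p, Site 4) = (1−3)² + (0−5)² = 4 + 25 = 29
d²(p, Site 5) = (1−0)² + (0−(-3))² = 1 + 9 = 10
d²(p, Site 6) = (1−0)² + (0−6)² = 1 + 36 = 37
d²(p, Site 7) = (1−(-1))² + (0−3)² = 4 + 9 = 13
d²(p, Site 8) = (1−0)² + (0−5)² = 1 + 25 = 26
p is equidistant from Site 3 and Site 5 (both at squared distance 10), and every other site is strictly farther — so p lies on the Site 3–Site 5 Voronoi edge.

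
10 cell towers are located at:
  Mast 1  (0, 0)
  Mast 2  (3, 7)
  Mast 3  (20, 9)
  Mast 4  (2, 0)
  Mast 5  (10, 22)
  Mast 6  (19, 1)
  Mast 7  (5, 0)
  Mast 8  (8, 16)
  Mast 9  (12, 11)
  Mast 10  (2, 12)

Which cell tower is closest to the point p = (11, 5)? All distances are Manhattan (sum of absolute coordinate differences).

d(p, Mast 1) = |11−0| + |5−0| = 11 + 5 = 16
d(p, Mast 2) = |11−3| + |5−7| = 8 + 2 = 10
d(p, Mast 3) = |11−20| + |5−9| = 9 + 4 = 13
d(p, Mast 4) = |11−2| + |5−0| = 9 + 5 = 14
d(p, Mast 5) = |11−10| + |5−22| = 1 + 17 = 18
d(p, Mast 6) = |11−19| + |5−1| = 8 + 4 = 12
d(p, Mast 7) = |11−5| + |5−0| = 6 + 5 = 11
d(p, Mast 8) = |11−8| + |5−16| = 3 + 11 = 14
d(p, Mast 9) = |11−12| + |5−11| = 1 + 6 = 7
d(p, Mast 10) = |11−2| + |5−12| = 9 + 7 = 16
Mast 9 is nearest.

Mast 9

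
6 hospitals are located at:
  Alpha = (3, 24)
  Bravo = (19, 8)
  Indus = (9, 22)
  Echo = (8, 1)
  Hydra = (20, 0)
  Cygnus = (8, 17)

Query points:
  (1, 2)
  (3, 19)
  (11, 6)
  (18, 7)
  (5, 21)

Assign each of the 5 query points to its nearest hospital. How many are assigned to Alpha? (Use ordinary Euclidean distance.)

2

(1, 2) — d² to each: Alpha:488, Bravo:360, Indus:464, Echo:50, Hydra:365, Cygnus:274 → nearest is Echo
(3, 19) — d² to each: Alpha:25, Bravo:377, Indus:45, Echo:349, Hydra:650, Cygnus:29 → nearest is Alpha
(11, 6) — d² to each: Alpha:388, Bravo:68, Indus:260, Echo:34, Hydra:117, Cygnus:130 → nearest is Echo
(18, 7) — d² to each: Alpha:514, Bravo:2, Indus:306, Echo:136, Hydra:53, Cygnus:200 → nearest is Bravo
(5, 21) — d² to each: Alpha:13, Bravo:365, Indus:17, Echo:409, Hydra:666, Cygnus:25 → nearest is Alpha
2 of the 5 points have Alpha as nearest.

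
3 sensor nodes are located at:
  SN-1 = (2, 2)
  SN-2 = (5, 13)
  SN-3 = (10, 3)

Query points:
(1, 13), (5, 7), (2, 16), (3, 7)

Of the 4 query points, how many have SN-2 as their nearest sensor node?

(1, 13) — d² to each: SN-1:122, SN-2:16, SN-3:181 → nearest is SN-2
(5, 7) — d² to each: SN-1:34, SN-2:36, SN-3:41 → nearest is SN-1
(2, 16) — d² to each: SN-1:196, SN-2:18, SN-3:233 → nearest is SN-2
(3, 7) — d² to each: SN-1:26, SN-2:40, SN-3:65 → nearest is SN-1
2 of the 4 points have SN-2 as nearest.

2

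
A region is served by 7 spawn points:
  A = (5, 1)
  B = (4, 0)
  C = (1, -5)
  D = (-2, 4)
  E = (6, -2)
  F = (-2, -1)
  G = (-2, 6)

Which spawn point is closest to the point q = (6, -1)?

Squared Euclidean distances:
|qA|² = 1 + 4 = 5
|qB|² = 4 + 1 = 5
|qC|² = 25 + 16 = 41
|qD|² = 64 + 25 = 89
|qE|² = 0 + 1 = 1
|qF|² = 64 + 0 = 64
|qG|² = 64 + 49 = 113
Minimum is at E.

E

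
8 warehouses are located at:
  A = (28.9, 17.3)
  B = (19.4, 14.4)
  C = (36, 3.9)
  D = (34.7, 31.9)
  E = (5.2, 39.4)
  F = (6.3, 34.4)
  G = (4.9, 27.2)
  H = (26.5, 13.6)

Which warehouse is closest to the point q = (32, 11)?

H

Compare squared distances (the ordering matches that of the actual distances):
|qA|² = 9.61 + 39.69 = 49.3
|qB|² = 158.76 + 11.56 = 170.32
|qC|² = 16 + 50.41 = 66.41
|qD|² = 7.29 + 436.81 = 444.1
|qE|² = 718.24 + 806.56 = 1524.8
|qF|² = 660.49 + 547.56 = 1208.05
|qG|² = 734.41 + 262.44 = 996.85
|qH|² = 30.25 + 6.76 = 37.01
H is nearest.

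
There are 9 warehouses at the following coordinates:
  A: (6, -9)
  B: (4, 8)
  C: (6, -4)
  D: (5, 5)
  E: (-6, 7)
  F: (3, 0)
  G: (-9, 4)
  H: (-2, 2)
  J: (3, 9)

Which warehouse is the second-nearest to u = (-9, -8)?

Squared Euclidean distances:
|uA|² = 225 + 1 = 226
|uB|² = 169 + 256 = 425
|uC|² = 225 + 16 = 241
|uD|² = 196 + 169 = 365
|uE|² = 9 + 225 = 234
|uF|² = 144 + 64 = 208
|uG|² = 0 + 144 = 144
|uH|² = 49 + 100 = 149
|uJ|² = 144 + 289 = 433
Sorted ascending: G, H, F, … — the second-nearest is H.

H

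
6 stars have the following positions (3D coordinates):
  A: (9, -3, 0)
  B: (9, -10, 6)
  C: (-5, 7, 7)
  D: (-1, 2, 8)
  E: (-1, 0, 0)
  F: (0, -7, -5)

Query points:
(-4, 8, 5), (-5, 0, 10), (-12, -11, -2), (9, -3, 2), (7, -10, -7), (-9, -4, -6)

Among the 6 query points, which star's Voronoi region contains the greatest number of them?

(-4, 8, 5) — d² to each: A:315, B:494, C:6, D:54, E:98, F:341 → nearest is C
(-5, 0, 10) — d² to each: A:305, B:312, C:58, D:24, E:116, F:299 → nearest is D
(-12, -11, -2) — d² to each: A:509, B:506, C:454, D:390, E:246, F:169 → nearest is F
(9, -3, 2) — d² to each: A:4, B:65, C:321, D:161, E:113, F:146 → nearest is A
(7, -10, -7) — d² to each: A:102, B:173, C:629, D:433, E:213, F:62 → nearest is F
(-9, -4, -6) — d² to each: A:361, B:504, C:306, D:296, E:116, F:91 → nearest is F
Tally — A:1, C:1, D:1, F:3. F captures the most (3).

F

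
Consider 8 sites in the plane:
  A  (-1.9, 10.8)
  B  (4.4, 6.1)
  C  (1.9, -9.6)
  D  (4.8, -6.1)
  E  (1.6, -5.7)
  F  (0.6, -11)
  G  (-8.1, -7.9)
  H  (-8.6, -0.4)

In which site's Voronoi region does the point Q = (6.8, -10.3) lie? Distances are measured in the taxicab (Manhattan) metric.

d(Q,A) = |6.8−(-1.9)| + |-10.3−10.8| = 8.7 + 21.1 = 29.8
d(Q,B) = |6.8−4.4| + |-10.3−6.1| = 2.4 + 16.4 = 18.8
d(Q,C) = |6.8−1.9| + |-10.3−(-9.6)| = 4.9 + 0.7 = 5.6
d(Q,D) = |6.8−4.8| + |-10.3−(-6.1)| = 2 + 4.2 = 6.2
d(Q,E) = |6.8−1.6| + |-10.3−(-5.7)| = 5.2 + 4.6 = 9.8
d(Q,F) = |6.8−0.6| + |-10.3−(-11)| = 6.2 + 0.7 = 6.9
d(Q,G) = |6.8−(-8.1)| + |-10.3−(-7.9)| = 14.9 + 2.4 = 17.3
d(Q,H) = |6.8−(-8.6)| + |-10.3−(-0.4)| = 15.4 + 9.9 = 25.3
C is nearest.

C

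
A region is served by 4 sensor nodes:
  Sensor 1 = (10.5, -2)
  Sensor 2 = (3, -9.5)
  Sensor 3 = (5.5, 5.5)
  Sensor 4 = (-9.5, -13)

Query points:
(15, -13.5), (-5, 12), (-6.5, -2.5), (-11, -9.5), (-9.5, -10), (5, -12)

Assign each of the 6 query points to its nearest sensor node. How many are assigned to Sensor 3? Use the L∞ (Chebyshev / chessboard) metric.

1

(15, -13.5) — d to each: Sensor 1:11.5, Sensor 2:12, Sensor 3:19, Sensor 4:24.5 → nearest is Sensor 1
(-5, 12) — d to each: Sensor 1:15.5, Sensor 2:21.5, Sensor 3:10.5, Sensor 4:25 → nearest is Sensor 3
(-6.5, -2.5) — d to each: Sensor 1:17, Sensor 2:9.5, Sensor 3:12, Sensor 4:10.5 → nearest is Sensor 2
(-11, -9.5) — d to each: Sensor 1:21.5, Sensor 2:14, Sensor 3:16.5, Sensor 4:3.5 → nearest is Sensor 4
(-9.5, -10) — d to each: Sensor 1:20, Sensor 2:12.5, Sensor 3:15.5, Sensor 4:3 → nearest is Sensor 4
(5, -12) — d to each: Sensor 1:10, Sensor 2:2.5, Sensor 3:17.5, Sensor 4:14.5 → nearest is Sensor 2
1 of the 6 points has Sensor 3 as nearest.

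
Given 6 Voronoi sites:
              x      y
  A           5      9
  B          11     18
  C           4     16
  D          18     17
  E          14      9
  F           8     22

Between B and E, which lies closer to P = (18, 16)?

Compare squared distances:
|PB|² = (18−11)² + (16−18)² = 49 + 4 = 53
|PE|² = (18−14)² + (16−9)² = 16 + 49 = 65
53 < 65, so B is closer.

B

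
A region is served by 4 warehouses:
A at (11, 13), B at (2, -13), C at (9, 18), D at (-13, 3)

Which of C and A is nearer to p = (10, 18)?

Compare squared distances:
|pC|² = (10−9)² + (18−18)² = 1 + 0 = 1
|pA|² = (10−11)² + (18−13)² = 1 + 25 = 26
1 < 26, so C is closer.

C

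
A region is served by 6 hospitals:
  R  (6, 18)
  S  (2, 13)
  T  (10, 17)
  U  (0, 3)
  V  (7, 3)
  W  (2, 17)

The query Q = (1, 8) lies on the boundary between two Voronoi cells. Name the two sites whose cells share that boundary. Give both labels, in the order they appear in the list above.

S and U

Squared distances from Q to each site:
|QR|² = (1−6)² + (8−18)² = 25 + 100 = 125
|QS|² = (1−2)² + (8−13)² = 1 + 25 = 26
|QT|² = (1−10)² + (8−17)² = 81 + 81 = 162
|QU|² = (1−0)² + (8−3)² = 1 + 25 = 26
|QV|² = (1−7)² + (8−3)² = 36 + 25 = 61
|QW|² = (1−2)² + (8−17)² = 1 + 81 = 82
Q is equidistant from S and U (both at squared distance 26), and every other site is strictly farther — so Q lies on the S–U Voronoi edge.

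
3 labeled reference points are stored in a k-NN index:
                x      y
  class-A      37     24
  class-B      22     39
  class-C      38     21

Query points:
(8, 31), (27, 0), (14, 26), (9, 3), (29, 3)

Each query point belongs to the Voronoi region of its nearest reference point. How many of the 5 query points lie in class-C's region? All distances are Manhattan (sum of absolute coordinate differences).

3

(8, 31) — d to each: class-A:36, class-B:22, class-C:40 → nearest is class-B
(27, 0) — d to each: class-A:34, class-B:44, class-C:32 → nearest is class-C
(14, 26) — d to each: class-A:25, class-B:21, class-C:29 → nearest is class-B
(9, 3) — d to each: class-A:49, class-B:49, class-C:47 → nearest is class-C
(29, 3) — d to each: class-A:29, class-B:43, class-C:27 → nearest is class-C
3 of the 5 points have class-C as nearest.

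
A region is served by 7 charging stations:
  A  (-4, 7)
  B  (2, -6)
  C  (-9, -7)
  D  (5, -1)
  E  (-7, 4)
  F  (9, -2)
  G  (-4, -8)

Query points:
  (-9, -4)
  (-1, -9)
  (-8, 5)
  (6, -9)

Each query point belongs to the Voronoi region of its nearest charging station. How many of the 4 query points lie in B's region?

(-9, -4) — d² to each: A:146, B:125, C:9, D:205, E:68, F:328, G:41 → nearest is C
(-1, -9) — d² to each: A:265, B:18, C:68, D:100, E:205, F:149, G:10 → nearest is G
(-8, 5) — d² to each: A:20, B:221, C:145, D:205, E:2, F:338, G:185 → nearest is E
(6, -9) — d² to each: A:356, B:25, C:229, D:65, E:338, F:58, G:101 → nearest is B
1 of the 4 points has B as nearest.

1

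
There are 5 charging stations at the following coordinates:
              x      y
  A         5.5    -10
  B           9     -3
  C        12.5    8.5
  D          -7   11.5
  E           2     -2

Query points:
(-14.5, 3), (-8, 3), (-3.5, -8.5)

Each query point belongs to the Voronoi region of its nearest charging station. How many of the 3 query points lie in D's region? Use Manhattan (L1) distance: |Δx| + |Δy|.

(-14.5, 3) — d to each: A:33, B:29.5, C:32.5, D:16, E:21.5 → nearest is D
(-8, 3) — d to each: A:26.5, B:23, C:26, D:9.5, E:15 → nearest is D
(-3.5, -8.5) — d to each: A:10.5, B:18, C:33, D:23.5, E:12 → nearest is A
2 of the 3 points have D as nearest.

2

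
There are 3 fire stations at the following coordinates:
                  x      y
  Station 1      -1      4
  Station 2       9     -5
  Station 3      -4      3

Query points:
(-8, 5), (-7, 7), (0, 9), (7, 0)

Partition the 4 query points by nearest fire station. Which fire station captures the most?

(-8, 5) — d² to each: Station 1:50, Station 2:389, Station 3:20 → nearest is Station 3
(-7, 7) — d² to each: Station 1:45, Station 2:400, Station 3:25 → nearest is Station 3
(0, 9) — d² to each: Station 1:26, Station 2:277, Station 3:52 → nearest is Station 1
(7, 0) — d² to each: Station 1:80, Station 2:29, Station 3:130 → nearest is Station 2
Tally — Station 1:1, Station 2:1, Station 3:2. Station 3 captures the most (2).

Station 3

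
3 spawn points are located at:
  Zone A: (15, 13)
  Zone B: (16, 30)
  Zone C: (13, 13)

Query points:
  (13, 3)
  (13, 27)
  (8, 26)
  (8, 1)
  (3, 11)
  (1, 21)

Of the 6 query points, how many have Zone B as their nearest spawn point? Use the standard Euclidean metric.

2

(13, 3) — d² to each: Zone A:104, Zone B:738, Zone C:100 → nearest is Zone C
(13, 27) — d² to each: Zone A:200, Zone B:18, Zone C:196 → nearest is Zone B
(8, 26) — d² to each: Zone A:218, Zone B:80, Zone C:194 → nearest is Zone B
(8, 1) — d² to each: Zone A:193, Zone B:905, Zone C:169 → nearest is Zone C
(3, 11) — d² to each: Zone A:148, Zone B:530, Zone C:104 → nearest is Zone C
(1, 21) — d² to each: Zone A:260, Zone B:306, Zone C:208 → nearest is Zone C
2 of the 6 points have Zone B as nearest.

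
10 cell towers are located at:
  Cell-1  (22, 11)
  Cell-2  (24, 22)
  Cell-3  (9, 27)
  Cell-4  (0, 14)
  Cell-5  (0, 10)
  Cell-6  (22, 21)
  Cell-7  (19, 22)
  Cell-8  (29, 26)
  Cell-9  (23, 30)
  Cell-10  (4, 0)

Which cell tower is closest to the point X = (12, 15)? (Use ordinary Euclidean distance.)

Squared Euclidean distances:
d²(X, Cell-1) = 100 + 16 = 116
d²(X, Cell-2) = 144 + 49 = 193
d²(X, Cell-3) = 9 + 144 = 153
d²(X, Cell-4) = 144 + 1 = 145
d²(X, Cell-5) = 144 + 25 = 169
d²(X, Cell-6) = 100 + 36 = 136
d²(X, Cell-7) = 49 + 49 = 98
d²(X, Cell-8) = 289 + 121 = 410
d²(X, Cell-9) = 121 + 225 = 346
d²(X, Cell-10) = 64 + 225 = 289
The smallest is to Cell-7, so X lies in the Voronoi region of Cell-7.

Cell-7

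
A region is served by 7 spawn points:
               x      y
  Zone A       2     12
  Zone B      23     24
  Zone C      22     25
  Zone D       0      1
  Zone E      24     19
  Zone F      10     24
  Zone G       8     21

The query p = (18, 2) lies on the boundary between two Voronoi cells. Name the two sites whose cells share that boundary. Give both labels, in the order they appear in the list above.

Squared distances from p to each site:
d²(p, Zone A) = (18−2)² + (2−12)² = 256 + 100 = 356
d²(p, Zone B) = (18−23)² + (2−24)² = 25 + 484 = 509
d²(p, Zone C) = (18−22)² + (2−25)² = 16 + 529 = 545
d²(p, Zone D) = (18−0)² + (2−1)² = 324 + 1 = 325
d²(p, Zone E) = (18−24)² + (2−19)² = 36 + 289 = 325
d²(p, Zone F) = (18−10)² + (2−24)² = 64 + 484 = 548
d²(p, Zone G) = (18−8)² + (2−21)² = 100 + 361 = 461
p is equidistant from Zone D and Zone E (both at squared distance 325), and every other site is strictly farther — so p lies on the Zone D–Zone E Voronoi edge.

Zone D and Zone E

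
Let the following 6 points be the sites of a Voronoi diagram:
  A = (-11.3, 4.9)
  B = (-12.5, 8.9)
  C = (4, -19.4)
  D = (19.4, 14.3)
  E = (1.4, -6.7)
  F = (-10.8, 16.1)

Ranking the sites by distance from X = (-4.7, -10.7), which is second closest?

Squared Euclidean distances:
|XA|² = (-4.7−(-11.3))² + (-10.7−4.9)² = 43.56 + 243.36 = 286.92
|XB|² = (-4.7−(-12.5))² + (-10.7−8.9)² = 60.84 + 384.16 = 445
|XC|² = (-4.7−4)² + (-10.7−(-19.4))² = 75.69 + 75.69 = 151.38
|XD|² = (-4.7−19.4)² + (-10.7−14.3)² = 580.81 + 625 = 1205.81
|XE|² = (-4.7−1.4)² + (-10.7−(-6.7))² = 37.21 + 16 = 53.21
|XF|² = (-4.7−(-10.8))² + (-10.7−16.1)² = 37.21 + 718.24 = 755.45
Sorted ascending: E, C, A, … — the second-nearest is C.

C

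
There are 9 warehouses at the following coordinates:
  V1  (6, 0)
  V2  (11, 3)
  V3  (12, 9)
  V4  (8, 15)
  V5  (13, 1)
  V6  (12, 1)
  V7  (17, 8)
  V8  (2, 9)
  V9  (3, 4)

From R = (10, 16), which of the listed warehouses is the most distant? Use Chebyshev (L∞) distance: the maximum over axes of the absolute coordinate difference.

d(R,V1) = max(4, 16) = 16
d(R,V2) = max(1, 13) = 13
d(R,V3) = max(2, 7) = 7
d(R,V4) = max(2, 1) = 2
d(R,V5) = max(3, 15) = 15
d(R,V6) = max(2, 15) = 15
d(R,V7) = max(7, 8) = 8
d(R,V8) = max(8, 7) = 8
d(R,V9) = max(7, 12) = 12
The largest is to V1.

V1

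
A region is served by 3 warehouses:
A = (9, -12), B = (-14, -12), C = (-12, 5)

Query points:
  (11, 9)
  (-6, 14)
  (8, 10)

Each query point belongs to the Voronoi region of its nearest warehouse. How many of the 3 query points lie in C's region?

(11, 9) — d² to each: A:445, B:1066, C:545 → nearest is A
(-6, 14) — d² to each: A:901, B:740, C:117 → nearest is C
(8, 10) — d² to each: A:485, B:968, C:425 → nearest is C
2 of the 3 points have C as nearest.

2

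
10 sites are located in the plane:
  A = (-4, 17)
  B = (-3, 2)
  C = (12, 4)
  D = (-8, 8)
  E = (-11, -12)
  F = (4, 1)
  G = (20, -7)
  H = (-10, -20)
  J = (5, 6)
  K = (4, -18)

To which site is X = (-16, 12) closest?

D

Compare squared distances (the ordering matches that of the actual distances):
|XA|² = 144 + 25 = 169
|XB|² = 169 + 100 = 269
|XC|² = 784 + 64 = 848
|XD|² = 64 + 16 = 80
|XE|² = 25 + 576 = 601
|XF|² = 400 + 121 = 521
|XG|² = 1296 + 361 = 1657
|XH|² = 36 + 1024 = 1060
|XJ|² = 441 + 36 = 477
|XK|² = 400 + 900 = 1300
D is nearest.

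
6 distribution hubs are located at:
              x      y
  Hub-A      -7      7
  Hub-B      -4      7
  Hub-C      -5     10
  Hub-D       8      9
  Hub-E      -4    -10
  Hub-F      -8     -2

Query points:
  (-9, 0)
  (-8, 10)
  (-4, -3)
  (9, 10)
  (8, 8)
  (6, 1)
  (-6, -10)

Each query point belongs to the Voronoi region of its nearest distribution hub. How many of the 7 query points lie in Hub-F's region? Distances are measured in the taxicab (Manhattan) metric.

(-9, 0) — d to each: Hub-A:9, Hub-B:12, Hub-C:14, Hub-D:26, Hub-E:15, Hub-F:3 → nearest is Hub-F
(-8, 10) — d to each: Hub-A:4, Hub-B:7, Hub-C:3, Hub-D:17, Hub-E:24, Hub-F:12 → nearest is Hub-C
(-4, -3) — d to each: Hub-A:13, Hub-B:10, Hub-C:14, Hub-D:24, Hub-E:7, Hub-F:5 → nearest is Hub-F
(9, 10) — d to each: Hub-A:19, Hub-B:16, Hub-C:14, Hub-D:2, Hub-E:33, Hub-F:29 → nearest is Hub-D
(8, 8) — d to each: Hub-A:16, Hub-B:13, Hub-C:15, Hub-D:1, Hub-E:30, Hub-F:26 → nearest is Hub-D
(6, 1) — d to each: Hub-A:19, Hub-B:16, Hub-C:20, Hub-D:10, Hub-E:21, Hub-F:17 → nearest is Hub-D
(-6, -10) — d to each: Hub-A:18, Hub-B:19, Hub-C:21, Hub-D:33, Hub-E:2, Hub-F:10 → nearest is Hub-E
2 of the 7 points have Hub-F as nearest.

2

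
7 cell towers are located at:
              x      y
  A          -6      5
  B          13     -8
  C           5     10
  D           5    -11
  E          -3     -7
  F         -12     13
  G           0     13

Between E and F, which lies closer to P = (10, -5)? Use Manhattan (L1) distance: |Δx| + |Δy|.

E

d(P,E) = |10−(-3)| + |-5−(-7)| = 13 + 2 = 15
d(P,F) = |10−(-12)| + |-5−13| = 22 + 18 = 40
15 < 40, so E is closer.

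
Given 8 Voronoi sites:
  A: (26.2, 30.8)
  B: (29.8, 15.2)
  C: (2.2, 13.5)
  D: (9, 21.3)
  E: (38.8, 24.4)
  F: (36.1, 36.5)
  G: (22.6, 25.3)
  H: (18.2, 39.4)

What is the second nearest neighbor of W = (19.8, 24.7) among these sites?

Compare squared distances (the ordering matches that of the actual distances):
|WA|² = (19.8−26.2)² + (24.7−30.8)² = 40.96 + 37.21 = 78.17
|WB|² = (19.8−29.8)² + (24.7−15.2)² = 100 + 90.25 = 190.25
|WC|² = (19.8−2.2)² + (24.7−13.5)² = 309.76 + 125.44 = 435.2
|WD|² = (19.8−9)² + (24.7−21.3)² = 116.64 + 11.56 = 128.2
|WE|² = (19.8−38.8)² + (24.7−24.4)² = 361 + 0.09 = 361.09
|WF|² = (19.8−36.1)² + (24.7−36.5)² = 265.69 + 139.24 = 404.93
|WG|² = (19.8−22.6)² + (24.7−25.3)² = 7.84 + 0.36 = 8.2
|WH|² = (19.8−18.2)² + (24.7−39.4)² = 2.56 + 216.09 = 218.65
Sorted ascending: G, A, D, … — the second-nearest is A.

A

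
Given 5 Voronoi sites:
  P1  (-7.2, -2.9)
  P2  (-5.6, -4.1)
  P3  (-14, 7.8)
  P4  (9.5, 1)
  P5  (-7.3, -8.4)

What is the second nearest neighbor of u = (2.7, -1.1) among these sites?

Compare squared distances (the ordering matches that of the actual distances):
|uP1|² = (2.7−(-7.2))² + (-1.1−(-2.9))² = 98.01 + 3.24 = 101.25
|uP2|² = (2.7−(-5.6))² + (-1.1−(-4.1))² = 68.89 + 9 = 77.89
|uP3|² = (2.7−(-14))² + (-1.1−7.8)² = 278.89 + 79.21 = 358.1
|uP4|² = (2.7−9.5)² + (-1.1−1)² = 46.24 + 4.41 = 50.65
|uP5|² = (2.7−(-7.3))² + (-1.1−(-8.4))² = 100 + 53.29 = 153.29
Sorted ascending: P4, P2, P1, … — the second-nearest is P2.

P2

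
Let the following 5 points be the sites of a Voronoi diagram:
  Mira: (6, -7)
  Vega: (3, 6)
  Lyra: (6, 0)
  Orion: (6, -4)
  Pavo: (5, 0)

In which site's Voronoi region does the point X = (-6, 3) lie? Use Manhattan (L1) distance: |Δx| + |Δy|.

Vega

d(X, Mira) = |-6−6| + |3−(-7)| = 12 + 10 = 22
d(X, Vega) = |-6−3| + |3−6| = 9 + 3 = 12
d(X, Lyra) = |-6−6| + |3−0| = 12 + 3 = 15
d(X, Orion) = |-6−6| + |3−(-4)| = 12 + 7 = 19
d(X, Pavo) = |-6−5| + |3−0| = 11 + 3 = 14
Minimum is at Vega.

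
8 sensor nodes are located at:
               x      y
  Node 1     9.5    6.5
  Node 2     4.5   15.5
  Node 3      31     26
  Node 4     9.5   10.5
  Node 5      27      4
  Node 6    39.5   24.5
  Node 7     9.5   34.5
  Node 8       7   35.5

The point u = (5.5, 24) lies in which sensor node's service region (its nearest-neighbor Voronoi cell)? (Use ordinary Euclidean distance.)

Since √ is increasing, it suffices to compare squared distances:
d²(u, Node 1) = 16 + 306.25 = 322.25
d²(u, Node 2) = 1 + 72.25 = 73.25
d²(u, Node 3) = 650.25 + 4 = 654.25
d²(u, Node 4) = 16 + 182.25 = 198.25
d²(u, Node 5) = 462.25 + 400 = 862.25
d²(u, Node 6) = 1156 + 0.25 = 1156.25
d²(u, Node 7) = 16 + 110.25 = 126.25
d²(u, Node 8) = 2.25 + 132.25 = 134.5
Minimum is at Node 2.

Node 2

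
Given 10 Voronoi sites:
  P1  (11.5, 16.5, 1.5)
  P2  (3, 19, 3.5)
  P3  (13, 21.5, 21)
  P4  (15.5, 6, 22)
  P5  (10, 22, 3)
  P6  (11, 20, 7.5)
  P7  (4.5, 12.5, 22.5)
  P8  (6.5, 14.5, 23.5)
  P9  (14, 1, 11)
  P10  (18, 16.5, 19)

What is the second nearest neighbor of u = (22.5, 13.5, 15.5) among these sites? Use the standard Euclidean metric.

P4

Squared Euclidean distances:
|uP1|² = (22.5−11.5)² + (13.5−16.5)² + (15.5−1.5)² = 121 + 9 + 196 = 326
|uP2|² = (22.5−3)² + (13.5−19)² + (15.5−3.5)² = 380.25 + 30.25 + 144 = 554.5
|uP3|² = (22.5−13)² + (13.5−21.5)² + (15.5−21)² = 90.25 + 64 + 30.25 = 184.5
|uP4|² = (22.5−15.5)² + (13.5−6)² + (15.5−22)² = 49 + 56.25 + 42.25 = 147.5
|uP5|² = (22.5−10)² + (13.5−22)² + (15.5−3)² = 156.25 + 72.25 + 156.25 = 384.75
|uP6|² = (22.5−11)² + (13.5−20)² + (15.5−7.5)² = 132.25 + 42.25 + 64 = 238.5
|uP7|² = (22.5−4.5)² + (13.5−12.5)² + (15.5−22.5)² = 324 + 1 + 49 = 374
|uP8|² = (22.5−6.5)² + (13.5−14.5)² + (15.5−23.5)² = 256 + 1 + 64 = 321
|uP9|² = (22.5−14)² + (13.5−1)² + (15.5−11)² = 72.25 + 156.25 + 20.25 = 248.75
d²(u, P10) = (22.5−18)² + (13.5−16.5)² + (15.5−19)² = 20.25 + 9 + 12.25 = 41.5
Sorted ascending: P10, P4, P3, … — the second-nearest is P4.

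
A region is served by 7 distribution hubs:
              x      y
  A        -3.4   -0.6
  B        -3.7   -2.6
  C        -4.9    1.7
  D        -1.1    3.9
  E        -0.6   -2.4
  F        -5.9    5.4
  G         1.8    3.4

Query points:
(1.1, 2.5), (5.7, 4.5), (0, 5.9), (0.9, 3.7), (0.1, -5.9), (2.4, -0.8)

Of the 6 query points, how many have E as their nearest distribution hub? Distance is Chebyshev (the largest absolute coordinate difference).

2

(1.1, 2.5) — d to each: A:4.5, B:5.1, C:6, D:2.2, E:4.9, F:7, G:0.9 → nearest is G
(5.7, 4.5) — d to each: A:9.1, B:9.4, C:10.6, D:6.8, E:6.9, F:11.6, G:3.9 → nearest is G
(0, 5.9) — d to each: A:6.5, B:8.5, C:4.9, D:2, E:8.3, F:5.9, G:2.5 → nearest is D
(0.9, 3.7) — d to each: A:4.3, B:6.3, C:5.8, D:2, E:6.1, F:6.8, G:0.9 → nearest is G
(0.1, -5.9) — d to each: A:5.3, B:3.8, C:7.6, D:9.8, E:3.5, F:11.3, G:9.3 → nearest is E
(2.4, -0.8) — d to each: A:5.8, B:6.1, C:7.3, D:4.7, E:3, F:8.3, G:4.2 → nearest is E
2 of the 6 points have E as nearest.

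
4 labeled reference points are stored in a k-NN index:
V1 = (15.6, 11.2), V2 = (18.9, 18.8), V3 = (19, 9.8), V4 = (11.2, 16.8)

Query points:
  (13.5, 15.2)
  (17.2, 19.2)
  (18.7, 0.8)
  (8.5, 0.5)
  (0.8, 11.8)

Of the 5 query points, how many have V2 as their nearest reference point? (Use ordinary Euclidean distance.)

1

(13.5, 15.2) — d² to each: V1:20.41, V2:42.12, V3:59.41, V4:7.85 → nearest is V4
(17.2, 19.2) — d² to each: V1:66.56, V2:3.05, V3:91.6, V4:41.76 → nearest is V2
(18.7, 0.8) — d² to each: V1:117.77, V2:324.04, V3:81.09, V4:312.25 → nearest is V3
(8.5, 0.5) — d² to each: V1:164.9, V2:443.05, V3:196.74, V4:272.98 → nearest is V1
(0.8, 11.8) — d² to each: V1:219.4, V2:376.61, V3:335.24, V4:133.16 → nearest is V4
1 of the 5 points has V2 as nearest.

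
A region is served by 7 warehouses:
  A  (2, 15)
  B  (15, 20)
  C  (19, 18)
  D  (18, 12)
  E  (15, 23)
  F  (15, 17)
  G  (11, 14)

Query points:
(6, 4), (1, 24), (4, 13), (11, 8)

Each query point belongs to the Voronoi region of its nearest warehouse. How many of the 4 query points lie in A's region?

(6, 4) — d² to each: A:137, B:337, C:365, D:208, E:442, F:250, G:125 → nearest is G
(1, 24) — d² to each: A:82, B:212, C:360, D:433, E:197, F:245, G:200 → nearest is A
(4, 13) — d² to each: A:8, B:170, C:250, D:197, E:221, F:137, G:50 → nearest is A
(11, 8) — d² to each: A:130, B:160, C:164, D:65, E:241, F:97, G:36 → nearest is G
2 of the 4 points have A as nearest.

2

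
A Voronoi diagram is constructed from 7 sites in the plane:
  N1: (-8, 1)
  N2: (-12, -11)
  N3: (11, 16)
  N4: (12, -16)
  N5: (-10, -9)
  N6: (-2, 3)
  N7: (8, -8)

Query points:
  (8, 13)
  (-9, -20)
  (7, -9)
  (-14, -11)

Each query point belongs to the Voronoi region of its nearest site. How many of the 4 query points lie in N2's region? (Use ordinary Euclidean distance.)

(8, 13) — d² to each: N1:400, N2:976, N3:18, N4:857, N5:808, N6:200, N7:441 → nearest is N3
(-9, -20) — d² to each: N1:442, N2:90, N3:1696, N4:457, N5:122, N6:578, N7:433 → nearest is N2
(7, -9) — d² to each: N1:325, N2:365, N3:641, N4:74, N5:289, N6:225, N7:2 → nearest is N7
(-14, -11) — d² to each: N1:180, N2:4, N3:1354, N4:701, N5:20, N6:340, N7:493 → nearest is N2
2 of the 4 points have N2 as nearest.

2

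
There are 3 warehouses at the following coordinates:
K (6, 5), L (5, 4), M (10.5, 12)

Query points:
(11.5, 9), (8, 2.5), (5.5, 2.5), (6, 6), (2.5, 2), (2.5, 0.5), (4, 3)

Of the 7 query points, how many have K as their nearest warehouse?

2

(11.5, 9) — d² to each: K:46.25, L:67.25, M:10 → nearest is M
(8, 2.5) — d² to each: K:10.25, L:11.25, M:96.5 → nearest is K
(5.5, 2.5) — d² to each: K:6.5, L:2.5, M:115.25 → nearest is L
(6, 6) — d² to each: K:1, L:5, M:56.25 → nearest is K
(2.5, 2) — d² to each: K:21.25, L:10.25, M:164 → nearest is L
(2.5, 0.5) — d² to each: K:32.5, L:18.5, M:196.25 → nearest is L
(4, 3) — d² to each: K:8, L:2, M:123.25 → nearest is L
2 of the 7 points have K as nearest.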